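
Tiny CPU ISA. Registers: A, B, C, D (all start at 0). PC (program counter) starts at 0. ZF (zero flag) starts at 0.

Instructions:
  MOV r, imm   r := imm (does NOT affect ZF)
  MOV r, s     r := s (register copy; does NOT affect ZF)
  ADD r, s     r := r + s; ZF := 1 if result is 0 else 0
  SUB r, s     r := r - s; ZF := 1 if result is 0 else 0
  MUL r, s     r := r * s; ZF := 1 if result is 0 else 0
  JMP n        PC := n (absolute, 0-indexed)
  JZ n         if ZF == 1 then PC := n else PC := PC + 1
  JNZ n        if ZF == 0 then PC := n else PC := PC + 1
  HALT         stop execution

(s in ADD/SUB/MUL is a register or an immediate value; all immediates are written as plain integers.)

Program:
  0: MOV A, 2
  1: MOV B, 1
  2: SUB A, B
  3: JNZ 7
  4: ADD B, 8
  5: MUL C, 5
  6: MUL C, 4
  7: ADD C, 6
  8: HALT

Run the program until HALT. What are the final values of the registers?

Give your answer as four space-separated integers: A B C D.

Step 1: PC=0 exec 'MOV A, 2'. After: A=2 B=0 C=0 D=0 ZF=0 PC=1
Step 2: PC=1 exec 'MOV B, 1'. After: A=2 B=1 C=0 D=0 ZF=0 PC=2
Step 3: PC=2 exec 'SUB A, B'. After: A=1 B=1 C=0 D=0 ZF=0 PC=3
Step 4: PC=3 exec 'JNZ 7'. After: A=1 B=1 C=0 D=0 ZF=0 PC=7
Step 5: PC=7 exec 'ADD C, 6'. After: A=1 B=1 C=6 D=0 ZF=0 PC=8
Step 6: PC=8 exec 'HALT'. After: A=1 B=1 C=6 D=0 ZF=0 PC=8 HALTED

Answer: 1 1 6 0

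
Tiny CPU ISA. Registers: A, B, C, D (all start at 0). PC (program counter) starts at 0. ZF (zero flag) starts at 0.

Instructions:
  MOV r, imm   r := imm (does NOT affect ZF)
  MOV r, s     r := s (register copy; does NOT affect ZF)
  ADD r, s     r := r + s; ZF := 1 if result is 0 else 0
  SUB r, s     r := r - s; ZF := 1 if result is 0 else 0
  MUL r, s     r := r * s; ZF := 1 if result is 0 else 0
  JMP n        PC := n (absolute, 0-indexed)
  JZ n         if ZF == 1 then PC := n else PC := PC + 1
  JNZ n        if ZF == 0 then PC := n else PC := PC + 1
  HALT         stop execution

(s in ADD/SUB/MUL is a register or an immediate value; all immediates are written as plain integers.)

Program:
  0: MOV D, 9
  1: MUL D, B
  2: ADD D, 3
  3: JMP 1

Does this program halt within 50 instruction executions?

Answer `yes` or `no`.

Answer: no

Derivation:
Step 1: PC=0 exec 'MOV D, 9'. After: A=0 B=0 C=0 D=9 ZF=0 PC=1
Step 2: PC=1 exec 'MUL D, B'. After: A=0 B=0 C=0 D=0 ZF=1 PC=2
Step 3: PC=2 exec 'ADD D, 3'. After: A=0 B=0 C=0 D=3 ZF=0 PC=3
Step 4: PC=3 exec 'JMP 1'. After: A=0 B=0 C=0 D=3 ZF=0 PC=1
Step 5: PC=1 exec 'MUL D, B'. After: A=0 B=0 C=0 D=0 ZF=1 PC=2
State after step 5 equals state after step 2: the program is in a cycle of length 3 and will never halt.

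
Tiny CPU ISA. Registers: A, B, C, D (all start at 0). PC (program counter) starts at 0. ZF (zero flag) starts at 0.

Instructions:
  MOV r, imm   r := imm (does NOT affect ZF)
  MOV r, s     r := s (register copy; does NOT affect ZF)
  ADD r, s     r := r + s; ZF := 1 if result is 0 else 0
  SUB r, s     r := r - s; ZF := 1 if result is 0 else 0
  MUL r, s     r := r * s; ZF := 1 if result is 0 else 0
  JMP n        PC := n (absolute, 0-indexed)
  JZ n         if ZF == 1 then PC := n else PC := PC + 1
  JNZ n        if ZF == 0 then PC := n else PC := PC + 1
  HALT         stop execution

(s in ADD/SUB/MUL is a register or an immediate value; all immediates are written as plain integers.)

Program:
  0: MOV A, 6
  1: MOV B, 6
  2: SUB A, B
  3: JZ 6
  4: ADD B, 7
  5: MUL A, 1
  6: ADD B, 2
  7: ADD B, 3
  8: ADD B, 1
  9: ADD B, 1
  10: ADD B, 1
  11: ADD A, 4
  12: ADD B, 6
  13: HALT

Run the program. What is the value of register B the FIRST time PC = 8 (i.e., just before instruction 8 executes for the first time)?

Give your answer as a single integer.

Step 1: PC=0 exec 'MOV A, 6'. After: A=6 B=0 C=0 D=0 ZF=0 PC=1
Step 2: PC=1 exec 'MOV B, 6'. After: A=6 B=6 C=0 D=0 ZF=0 PC=2
Step 3: PC=2 exec 'SUB A, B'. After: A=0 B=6 C=0 D=0 ZF=1 PC=3
Step 4: PC=3 exec 'JZ 6'. After: A=0 B=6 C=0 D=0 ZF=1 PC=6
Step 5: PC=6 exec 'ADD B, 2'. After: A=0 B=8 C=0 D=0 ZF=0 PC=7
Step 6: PC=7 exec 'ADD B, 3'. After: A=0 B=11 C=0 D=0 ZF=0 PC=8
First time PC=8: B=11

11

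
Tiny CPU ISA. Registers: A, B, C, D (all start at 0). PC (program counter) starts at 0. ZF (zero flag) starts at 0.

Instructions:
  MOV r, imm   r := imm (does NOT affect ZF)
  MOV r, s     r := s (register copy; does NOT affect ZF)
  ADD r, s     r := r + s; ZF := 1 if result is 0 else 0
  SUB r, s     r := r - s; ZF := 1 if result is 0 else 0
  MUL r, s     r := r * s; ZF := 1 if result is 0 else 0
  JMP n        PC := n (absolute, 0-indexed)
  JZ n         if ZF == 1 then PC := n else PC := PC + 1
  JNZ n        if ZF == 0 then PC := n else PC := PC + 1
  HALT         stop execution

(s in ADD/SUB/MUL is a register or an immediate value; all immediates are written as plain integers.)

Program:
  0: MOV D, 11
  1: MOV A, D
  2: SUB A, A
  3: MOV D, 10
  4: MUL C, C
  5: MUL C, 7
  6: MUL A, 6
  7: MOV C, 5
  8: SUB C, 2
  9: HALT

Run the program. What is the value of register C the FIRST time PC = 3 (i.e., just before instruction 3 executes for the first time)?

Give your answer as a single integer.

Step 1: PC=0 exec 'MOV D, 11'. After: A=0 B=0 C=0 D=11 ZF=0 PC=1
Step 2: PC=1 exec 'MOV A, D'. After: A=11 B=0 C=0 D=11 ZF=0 PC=2
Step 3: PC=2 exec 'SUB A, A'. After: A=0 B=0 C=0 D=11 ZF=1 PC=3
First time PC=3: C=0

0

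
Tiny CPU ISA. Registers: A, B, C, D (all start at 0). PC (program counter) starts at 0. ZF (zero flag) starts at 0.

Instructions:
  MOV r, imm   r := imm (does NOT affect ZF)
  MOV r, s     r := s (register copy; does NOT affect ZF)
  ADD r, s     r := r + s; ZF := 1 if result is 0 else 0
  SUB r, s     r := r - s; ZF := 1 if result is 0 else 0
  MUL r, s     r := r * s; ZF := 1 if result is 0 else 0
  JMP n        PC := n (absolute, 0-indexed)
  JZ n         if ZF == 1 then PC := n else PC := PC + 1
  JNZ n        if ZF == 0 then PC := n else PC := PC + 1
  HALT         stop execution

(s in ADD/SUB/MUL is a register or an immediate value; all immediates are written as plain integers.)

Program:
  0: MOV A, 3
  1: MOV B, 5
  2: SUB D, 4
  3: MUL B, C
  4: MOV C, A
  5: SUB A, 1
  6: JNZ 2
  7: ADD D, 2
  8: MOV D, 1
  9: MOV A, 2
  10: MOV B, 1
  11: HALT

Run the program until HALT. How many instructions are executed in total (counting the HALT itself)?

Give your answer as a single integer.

Answer: 22

Derivation:
Step 1: PC=0 exec 'MOV A, 3'. After: A=3 B=0 C=0 D=0 ZF=0 PC=1
Step 2: PC=1 exec 'MOV B, 5'. After: A=3 B=5 C=0 D=0 ZF=0 PC=2
Step 3: PC=2 exec 'SUB D, 4'. After: A=3 B=5 C=0 D=-4 ZF=0 PC=3
Step 4: PC=3 exec 'MUL B, C'. After: A=3 B=0 C=0 D=-4 ZF=1 PC=4
Step 5: PC=4 exec 'MOV C, A'. After: A=3 B=0 C=3 D=-4 ZF=1 PC=5
Step 6: PC=5 exec 'SUB A, 1'. After: A=2 B=0 C=3 D=-4 ZF=0 PC=6
Step 7: PC=6 exec 'JNZ 2'. After: A=2 B=0 C=3 D=-4 ZF=0 PC=2
Step 8: PC=2 exec 'SUB D, 4'. After: A=2 B=0 C=3 D=-8 ZF=0 PC=3
Step 9: PC=3 exec 'MUL B, C'. After: A=2 B=0 C=3 D=-8 ZF=1 PC=4
Step 10: PC=4 exec 'MOV C, A'. After: A=2 B=0 C=2 D=-8 ZF=1 PC=5
Step 11: PC=5 exec 'SUB A, 1'. After: A=1 B=0 C=2 D=-8 ZF=0 PC=6
Step 12: PC=6 exec 'JNZ 2'. After: A=1 B=0 C=2 D=-8 ZF=0 PC=2
Step 13: PC=2 exec 'SUB D, 4'. After: A=1 B=0 C=2 D=-12 ZF=0 PC=3
Step 14: PC=3 exec 'MUL B, C'. After: A=1 B=0 C=2 D=-12 ZF=1 PC=4
Step 15: PC=4 exec 'MOV C, A'. After: A=1 B=0 C=1 D=-12 ZF=1 PC=5
Step 16: PC=5 exec 'SUB A, 1'. After: A=0 B=0 C=1 D=-12 ZF=1 PC=6
Step 17: PC=6 exec 'JNZ 2'. After: A=0 B=0 C=1 D=-12 ZF=1 PC=7
Step 18: PC=7 exec 'ADD D, 2'. After: A=0 B=0 C=1 D=-10 ZF=0 PC=8
Step 19: PC=8 exec 'MOV D, 1'. After: A=0 B=0 C=1 D=1 ZF=0 PC=9
Step 20: PC=9 exec 'MOV A, 2'. After: A=2 B=0 C=1 D=1 ZF=0 PC=10
Step 21: PC=10 exec 'MOV B, 1'. After: A=2 B=1 C=1 D=1 ZF=0 PC=11
Step 22: PC=11 exec 'HALT'. After: A=2 B=1 C=1 D=1 ZF=0 PC=11 HALTED
Total instructions executed: 22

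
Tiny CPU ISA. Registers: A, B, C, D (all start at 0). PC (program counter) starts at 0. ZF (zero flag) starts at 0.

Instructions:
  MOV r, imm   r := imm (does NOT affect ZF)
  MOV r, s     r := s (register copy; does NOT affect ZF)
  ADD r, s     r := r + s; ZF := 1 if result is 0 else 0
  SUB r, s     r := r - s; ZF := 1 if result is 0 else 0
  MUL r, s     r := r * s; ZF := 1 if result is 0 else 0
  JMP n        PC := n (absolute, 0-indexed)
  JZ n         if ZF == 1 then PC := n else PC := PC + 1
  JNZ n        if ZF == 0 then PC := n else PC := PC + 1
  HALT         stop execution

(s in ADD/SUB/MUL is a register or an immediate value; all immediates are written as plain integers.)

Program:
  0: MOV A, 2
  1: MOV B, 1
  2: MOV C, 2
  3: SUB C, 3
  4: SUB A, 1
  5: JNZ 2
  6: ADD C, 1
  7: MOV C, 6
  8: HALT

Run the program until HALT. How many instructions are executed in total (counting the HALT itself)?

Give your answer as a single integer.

Step 1: PC=0 exec 'MOV A, 2'. After: A=2 B=0 C=0 D=0 ZF=0 PC=1
Step 2: PC=1 exec 'MOV B, 1'. After: A=2 B=1 C=0 D=0 ZF=0 PC=2
Step 3: PC=2 exec 'MOV C, 2'. After: A=2 B=1 C=2 D=0 ZF=0 PC=3
Step 4: PC=3 exec 'SUB C, 3'. After: A=2 B=1 C=-1 D=0 ZF=0 PC=4
Step 5: PC=4 exec 'SUB A, 1'. After: A=1 B=1 C=-1 D=0 ZF=0 PC=5
Step 6: PC=5 exec 'JNZ 2'. After: A=1 B=1 C=-1 D=0 ZF=0 PC=2
Step 7: PC=2 exec 'MOV C, 2'. After: A=1 B=1 C=2 D=0 ZF=0 PC=3
Step 8: PC=3 exec 'SUB C, 3'. After: A=1 B=1 C=-1 D=0 ZF=0 PC=4
Step 9: PC=4 exec 'SUB A, 1'. After: A=0 B=1 C=-1 D=0 ZF=1 PC=5
Step 10: PC=5 exec 'JNZ 2'. After: A=0 B=1 C=-1 D=0 ZF=1 PC=6
Step 11: PC=6 exec 'ADD C, 1'. After: A=0 B=1 C=0 D=0 ZF=1 PC=7
Step 12: PC=7 exec 'MOV C, 6'. After: A=0 B=1 C=6 D=0 ZF=1 PC=8
Step 13: PC=8 exec 'HALT'. After: A=0 B=1 C=6 D=0 ZF=1 PC=8 HALTED
Total instructions executed: 13

Answer: 13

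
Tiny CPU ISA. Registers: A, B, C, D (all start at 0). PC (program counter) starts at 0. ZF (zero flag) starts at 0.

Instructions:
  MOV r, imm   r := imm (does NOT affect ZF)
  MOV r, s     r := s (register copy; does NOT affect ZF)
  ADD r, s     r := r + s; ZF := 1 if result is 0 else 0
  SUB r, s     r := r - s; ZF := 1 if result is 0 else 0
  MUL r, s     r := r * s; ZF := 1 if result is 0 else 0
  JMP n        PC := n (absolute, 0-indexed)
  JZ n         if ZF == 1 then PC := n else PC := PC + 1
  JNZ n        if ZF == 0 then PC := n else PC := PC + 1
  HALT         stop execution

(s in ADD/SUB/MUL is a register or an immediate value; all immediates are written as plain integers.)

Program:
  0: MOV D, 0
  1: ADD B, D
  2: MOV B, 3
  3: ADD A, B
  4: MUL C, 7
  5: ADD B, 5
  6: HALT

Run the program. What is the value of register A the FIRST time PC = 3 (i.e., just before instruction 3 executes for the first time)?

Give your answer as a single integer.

Step 1: PC=0 exec 'MOV D, 0'. After: A=0 B=0 C=0 D=0 ZF=0 PC=1
Step 2: PC=1 exec 'ADD B, D'. After: A=0 B=0 C=0 D=0 ZF=1 PC=2
Step 3: PC=2 exec 'MOV B, 3'. After: A=0 B=3 C=0 D=0 ZF=1 PC=3
First time PC=3: A=0

0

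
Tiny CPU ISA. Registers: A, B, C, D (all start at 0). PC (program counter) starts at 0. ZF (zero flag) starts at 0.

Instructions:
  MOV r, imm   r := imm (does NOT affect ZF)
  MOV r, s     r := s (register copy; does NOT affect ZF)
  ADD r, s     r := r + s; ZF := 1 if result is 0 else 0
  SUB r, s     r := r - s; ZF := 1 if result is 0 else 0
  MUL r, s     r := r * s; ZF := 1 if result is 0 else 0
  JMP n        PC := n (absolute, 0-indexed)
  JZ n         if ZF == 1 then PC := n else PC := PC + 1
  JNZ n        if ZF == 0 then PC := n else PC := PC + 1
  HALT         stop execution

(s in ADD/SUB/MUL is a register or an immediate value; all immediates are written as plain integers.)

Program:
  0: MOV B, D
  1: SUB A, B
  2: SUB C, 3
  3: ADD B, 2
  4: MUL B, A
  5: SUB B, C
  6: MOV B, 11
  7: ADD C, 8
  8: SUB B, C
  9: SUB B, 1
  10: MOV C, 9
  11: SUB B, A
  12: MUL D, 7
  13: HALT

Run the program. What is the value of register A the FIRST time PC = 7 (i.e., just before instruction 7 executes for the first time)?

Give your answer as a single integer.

Step 1: PC=0 exec 'MOV B, D'. After: A=0 B=0 C=0 D=0 ZF=0 PC=1
Step 2: PC=1 exec 'SUB A, B'. After: A=0 B=0 C=0 D=0 ZF=1 PC=2
Step 3: PC=2 exec 'SUB C, 3'. After: A=0 B=0 C=-3 D=0 ZF=0 PC=3
Step 4: PC=3 exec 'ADD B, 2'. After: A=0 B=2 C=-3 D=0 ZF=0 PC=4
Step 5: PC=4 exec 'MUL B, A'. After: A=0 B=0 C=-3 D=0 ZF=1 PC=5
Step 6: PC=5 exec 'SUB B, C'. After: A=0 B=3 C=-3 D=0 ZF=0 PC=6
Step 7: PC=6 exec 'MOV B, 11'. After: A=0 B=11 C=-3 D=0 ZF=0 PC=7
First time PC=7: A=0

0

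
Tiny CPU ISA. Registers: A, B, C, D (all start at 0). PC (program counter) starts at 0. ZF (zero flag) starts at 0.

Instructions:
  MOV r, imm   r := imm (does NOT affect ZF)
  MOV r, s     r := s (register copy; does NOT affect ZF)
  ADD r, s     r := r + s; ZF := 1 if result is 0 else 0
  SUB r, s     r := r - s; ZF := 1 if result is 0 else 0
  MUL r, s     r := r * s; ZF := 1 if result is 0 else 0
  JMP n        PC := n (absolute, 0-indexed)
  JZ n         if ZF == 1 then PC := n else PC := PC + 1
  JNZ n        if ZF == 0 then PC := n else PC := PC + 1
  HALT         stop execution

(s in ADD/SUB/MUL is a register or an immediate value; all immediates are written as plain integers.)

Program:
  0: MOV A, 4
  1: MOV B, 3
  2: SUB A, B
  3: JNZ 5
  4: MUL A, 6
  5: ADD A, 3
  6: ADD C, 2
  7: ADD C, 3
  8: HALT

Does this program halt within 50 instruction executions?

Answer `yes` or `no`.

Step 1: PC=0 exec 'MOV A, 4'. After: A=4 B=0 C=0 D=0 ZF=0 PC=1
Step 2: PC=1 exec 'MOV B, 3'. After: A=4 B=3 C=0 D=0 ZF=0 PC=2
Step 3: PC=2 exec 'SUB A, B'. After: A=1 B=3 C=0 D=0 ZF=0 PC=3
Step 4: PC=3 exec 'JNZ 5'. After: A=1 B=3 C=0 D=0 ZF=0 PC=5
Step 5: PC=5 exec 'ADD A, 3'. After: A=4 B=3 C=0 D=0 ZF=0 PC=6
Step 6: PC=6 exec 'ADD C, 2'. After: A=4 B=3 C=2 D=0 ZF=0 PC=7
Step 7: PC=7 exec 'ADD C, 3'. After: A=4 B=3 C=5 D=0 ZF=0 PC=8
Step 8: PC=8 exec 'HALT'. After: A=4 B=3 C=5 D=0 ZF=0 PC=8 HALTED

Answer: yes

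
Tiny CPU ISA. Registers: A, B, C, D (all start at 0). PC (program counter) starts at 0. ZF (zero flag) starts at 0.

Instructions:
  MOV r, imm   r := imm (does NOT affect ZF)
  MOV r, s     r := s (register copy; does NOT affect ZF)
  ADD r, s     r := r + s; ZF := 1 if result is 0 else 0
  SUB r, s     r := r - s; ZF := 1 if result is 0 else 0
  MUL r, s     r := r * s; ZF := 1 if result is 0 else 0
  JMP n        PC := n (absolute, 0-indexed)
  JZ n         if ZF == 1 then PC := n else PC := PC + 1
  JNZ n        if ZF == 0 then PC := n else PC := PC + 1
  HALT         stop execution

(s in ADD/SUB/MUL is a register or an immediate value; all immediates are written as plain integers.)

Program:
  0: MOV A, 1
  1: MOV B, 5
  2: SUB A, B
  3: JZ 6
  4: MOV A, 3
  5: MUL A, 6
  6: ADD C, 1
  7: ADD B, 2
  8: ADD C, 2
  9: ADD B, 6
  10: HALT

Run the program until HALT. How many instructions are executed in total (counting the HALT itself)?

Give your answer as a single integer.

Answer: 11

Derivation:
Step 1: PC=0 exec 'MOV A, 1'. After: A=1 B=0 C=0 D=0 ZF=0 PC=1
Step 2: PC=1 exec 'MOV B, 5'. After: A=1 B=5 C=0 D=0 ZF=0 PC=2
Step 3: PC=2 exec 'SUB A, B'. After: A=-4 B=5 C=0 D=0 ZF=0 PC=3
Step 4: PC=3 exec 'JZ 6'. After: A=-4 B=5 C=0 D=0 ZF=0 PC=4
Step 5: PC=4 exec 'MOV A, 3'. After: A=3 B=5 C=0 D=0 ZF=0 PC=5
Step 6: PC=5 exec 'MUL A, 6'. After: A=18 B=5 C=0 D=0 ZF=0 PC=6
Step 7: PC=6 exec 'ADD C, 1'. After: A=18 B=5 C=1 D=0 ZF=0 PC=7
Step 8: PC=7 exec 'ADD B, 2'. After: A=18 B=7 C=1 D=0 ZF=0 PC=8
Step 9: PC=8 exec 'ADD C, 2'. After: A=18 B=7 C=3 D=0 ZF=0 PC=9
Step 10: PC=9 exec 'ADD B, 6'. After: A=18 B=13 C=3 D=0 ZF=0 PC=10
Step 11: PC=10 exec 'HALT'. After: A=18 B=13 C=3 D=0 ZF=0 PC=10 HALTED
Total instructions executed: 11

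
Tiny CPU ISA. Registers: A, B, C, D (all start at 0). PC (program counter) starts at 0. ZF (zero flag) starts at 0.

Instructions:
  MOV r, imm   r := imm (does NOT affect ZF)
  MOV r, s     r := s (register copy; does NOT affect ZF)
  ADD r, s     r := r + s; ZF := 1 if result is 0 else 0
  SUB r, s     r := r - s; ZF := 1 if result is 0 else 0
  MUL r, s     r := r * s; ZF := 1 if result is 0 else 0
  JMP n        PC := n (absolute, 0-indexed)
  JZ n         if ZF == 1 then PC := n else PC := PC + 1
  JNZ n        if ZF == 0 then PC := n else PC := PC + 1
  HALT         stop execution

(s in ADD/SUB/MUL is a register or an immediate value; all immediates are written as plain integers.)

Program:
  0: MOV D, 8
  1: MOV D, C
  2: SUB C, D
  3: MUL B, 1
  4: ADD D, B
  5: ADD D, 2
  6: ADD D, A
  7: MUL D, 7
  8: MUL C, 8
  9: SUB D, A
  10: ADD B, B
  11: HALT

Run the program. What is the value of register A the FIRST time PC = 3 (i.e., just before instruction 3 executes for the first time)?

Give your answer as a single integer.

Step 1: PC=0 exec 'MOV D, 8'. After: A=0 B=0 C=0 D=8 ZF=0 PC=1
Step 2: PC=1 exec 'MOV D, C'. After: A=0 B=0 C=0 D=0 ZF=0 PC=2
Step 3: PC=2 exec 'SUB C, D'. After: A=0 B=0 C=0 D=0 ZF=1 PC=3
First time PC=3: A=0

0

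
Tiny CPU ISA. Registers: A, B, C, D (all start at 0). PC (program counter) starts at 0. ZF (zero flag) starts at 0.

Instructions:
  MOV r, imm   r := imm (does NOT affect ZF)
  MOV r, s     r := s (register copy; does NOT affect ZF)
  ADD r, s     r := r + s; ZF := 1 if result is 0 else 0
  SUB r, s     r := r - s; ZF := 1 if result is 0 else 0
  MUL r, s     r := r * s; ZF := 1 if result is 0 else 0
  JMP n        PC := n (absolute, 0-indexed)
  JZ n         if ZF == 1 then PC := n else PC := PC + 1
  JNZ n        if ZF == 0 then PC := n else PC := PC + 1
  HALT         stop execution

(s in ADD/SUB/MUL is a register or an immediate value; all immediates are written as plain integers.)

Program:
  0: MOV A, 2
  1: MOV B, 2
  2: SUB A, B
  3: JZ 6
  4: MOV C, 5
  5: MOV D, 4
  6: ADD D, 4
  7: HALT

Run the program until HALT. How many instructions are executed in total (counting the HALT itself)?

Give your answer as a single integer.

Answer: 6

Derivation:
Step 1: PC=0 exec 'MOV A, 2'. After: A=2 B=0 C=0 D=0 ZF=0 PC=1
Step 2: PC=1 exec 'MOV B, 2'. After: A=2 B=2 C=0 D=0 ZF=0 PC=2
Step 3: PC=2 exec 'SUB A, B'. After: A=0 B=2 C=0 D=0 ZF=1 PC=3
Step 4: PC=3 exec 'JZ 6'. After: A=0 B=2 C=0 D=0 ZF=1 PC=6
Step 5: PC=6 exec 'ADD D, 4'. After: A=0 B=2 C=0 D=4 ZF=0 PC=7
Step 6: PC=7 exec 'HALT'. After: A=0 B=2 C=0 D=4 ZF=0 PC=7 HALTED
Total instructions executed: 6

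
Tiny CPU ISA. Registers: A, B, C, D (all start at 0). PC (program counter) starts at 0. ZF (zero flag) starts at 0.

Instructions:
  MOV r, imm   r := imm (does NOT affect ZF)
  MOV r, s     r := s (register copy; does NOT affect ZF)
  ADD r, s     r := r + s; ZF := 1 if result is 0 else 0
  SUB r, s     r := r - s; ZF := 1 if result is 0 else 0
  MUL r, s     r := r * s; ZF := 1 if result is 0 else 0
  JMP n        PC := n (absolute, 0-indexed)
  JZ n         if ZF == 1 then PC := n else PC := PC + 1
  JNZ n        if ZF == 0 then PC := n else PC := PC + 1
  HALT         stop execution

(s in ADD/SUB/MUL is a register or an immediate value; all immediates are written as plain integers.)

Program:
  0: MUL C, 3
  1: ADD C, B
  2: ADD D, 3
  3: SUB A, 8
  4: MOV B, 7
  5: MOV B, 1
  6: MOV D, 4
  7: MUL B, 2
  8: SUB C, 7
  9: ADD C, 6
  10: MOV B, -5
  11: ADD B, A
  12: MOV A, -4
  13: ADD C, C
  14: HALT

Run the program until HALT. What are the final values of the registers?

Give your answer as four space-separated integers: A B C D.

Step 1: PC=0 exec 'MUL C, 3'. After: A=0 B=0 C=0 D=0 ZF=1 PC=1
Step 2: PC=1 exec 'ADD C, B'. After: A=0 B=0 C=0 D=0 ZF=1 PC=2
Step 3: PC=2 exec 'ADD D, 3'. After: A=0 B=0 C=0 D=3 ZF=0 PC=3
Step 4: PC=3 exec 'SUB A, 8'. After: A=-8 B=0 C=0 D=3 ZF=0 PC=4
Step 5: PC=4 exec 'MOV B, 7'. After: A=-8 B=7 C=0 D=3 ZF=0 PC=5
Step 6: PC=5 exec 'MOV B, 1'. After: A=-8 B=1 C=0 D=3 ZF=0 PC=6
Step 7: PC=6 exec 'MOV D, 4'. After: A=-8 B=1 C=0 D=4 ZF=0 PC=7
Step 8: PC=7 exec 'MUL B, 2'. After: A=-8 B=2 C=0 D=4 ZF=0 PC=8
Step 9: PC=8 exec 'SUB C, 7'. After: A=-8 B=2 C=-7 D=4 ZF=0 PC=9
Step 10: PC=9 exec 'ADD C, 6'. After: A=-8 B=2 C=-1 D=4 ZF=0 PC=10
Step 11: PC=10 exec 'MOV B, -5'. After: A=-8 B=-5 C=-1 D=4 ZF=0 PC=11
Step 12: PC=11 exec 'ADD B, A'. After: A=-8 B=-13 C=-1 D=4 ZF=0 PC=12
Step 13: PC=12 exec 'MOV A, -4'. After: A=-4 B=-13 C=-1 D=4 ZF=0 PC=13
Step 14: PC=13 exec 'ADD C, C'. After: A=-4 B=-13 C=-2 D=4 ZF=0 PC=14
Step 15: PC=14 exec 'HALT'. After: A=-4 B=-13 C=-2 D=4 ZF=0 PC=14 HALTED

Answer: -4 -13 -2 4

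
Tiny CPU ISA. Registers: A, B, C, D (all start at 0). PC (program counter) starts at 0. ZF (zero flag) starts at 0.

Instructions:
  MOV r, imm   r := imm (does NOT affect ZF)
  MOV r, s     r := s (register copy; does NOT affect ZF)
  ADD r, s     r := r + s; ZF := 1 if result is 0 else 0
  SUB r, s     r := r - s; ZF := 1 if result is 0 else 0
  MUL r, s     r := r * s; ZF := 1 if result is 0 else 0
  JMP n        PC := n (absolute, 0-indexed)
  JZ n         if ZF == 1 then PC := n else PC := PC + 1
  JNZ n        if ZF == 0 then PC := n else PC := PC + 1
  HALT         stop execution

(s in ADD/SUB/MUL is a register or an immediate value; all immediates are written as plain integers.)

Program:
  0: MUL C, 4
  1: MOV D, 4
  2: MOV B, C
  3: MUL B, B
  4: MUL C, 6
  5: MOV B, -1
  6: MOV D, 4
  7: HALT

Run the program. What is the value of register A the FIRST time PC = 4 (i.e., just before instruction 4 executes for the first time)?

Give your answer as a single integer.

Step 1: PC=0 exec 'MUL C, 4'. After: A=0 B=0 C=0 D=0 ZF=1 PC=1
Step 2: PC=1 exec 'MOV D, 4'. After: A=0 B=0 C=0 D=4 ZF=1 PC=2
Step 3: PC=2 exec 'MOV B, C'. After: A=0 B=0 C=0 D=4 ZF=1 PC=3
Step 4: PC=3 exec 'MUL B, B'. After: A=0 B=0 C=0 D=4 ZF=1 PC=4
First time PC=4: A=0

0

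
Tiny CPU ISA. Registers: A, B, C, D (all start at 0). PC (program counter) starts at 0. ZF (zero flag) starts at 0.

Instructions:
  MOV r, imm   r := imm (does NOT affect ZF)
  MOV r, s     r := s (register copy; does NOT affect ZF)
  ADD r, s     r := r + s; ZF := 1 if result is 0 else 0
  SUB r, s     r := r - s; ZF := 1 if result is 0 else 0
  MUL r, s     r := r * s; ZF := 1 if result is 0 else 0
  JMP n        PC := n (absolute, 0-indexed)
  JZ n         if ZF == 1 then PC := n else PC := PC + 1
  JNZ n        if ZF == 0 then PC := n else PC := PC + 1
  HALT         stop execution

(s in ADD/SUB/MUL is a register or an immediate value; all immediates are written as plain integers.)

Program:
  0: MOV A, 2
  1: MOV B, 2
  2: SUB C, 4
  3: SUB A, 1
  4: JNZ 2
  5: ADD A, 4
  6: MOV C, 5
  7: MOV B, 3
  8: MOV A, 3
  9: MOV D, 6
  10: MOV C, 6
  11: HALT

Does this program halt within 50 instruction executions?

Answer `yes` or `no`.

Step 1: PC=0 exec 'MOV A, 2'. After: A=2 B=0 C=0 D=0 ZF=0 PC=1
Step 2: PC=1 exec 'MOV B, 2'. After: A=2 B=2 C=0 D=0 ZF=0 PC=2
Step 3: PC=2 exec 'SUB C, 4'. After: A=2 B=2 C=-4 D=0 ZF=0 PC=3
Step 4: PC=3 exec 'SUB A, 1'. After: A=1 B=2 C=-4 D=0 ZF=0 PC=4
Step 5: PC=4 exec 'JNZ 2'. After: A=1 B=2 C=-4 D=0 ZF=0 PC=2
Step 6: PC=2 exec 'SUB C, 4'. After: A=1 B=2 C=-8 D=0 ZF=0 PC=3
Step 7: PC=3 exec 'SUB A, 1'. After: A=0 B=2 C=-8 D=0 ZF=1 PC=4
Step 8: PC=4 exec 'JNZ 2'. After: A=0 B=2 C=-8 D=0 ZF=1 PC=5
Step 9: PC=5 exec 'ADD A, 4'. After: A=4 B=2 C=-8 D=0 ZF=0 PC=6
Step 10: PC=6 exec 'MOV C, 5'. After: A=4 B=2 C=5 D=0 ZF=0 PC=7
Step 11: PC=7 exec 'MOV B, 3'. After: A=4 B=3 C=5 D=0 ZF=0 PC=8
Step 12: PC=8 exec 'MOV A, 3'. After: A=3 B=3 C=5 D=0 ZF=0 PC=9
Step 13: PC=9 exec 'MOV D, 6'. After: A=3 B=3 C=5 D=6 ZF=0 PC=10
Step 14: PC=10 exec 'MOV C, 6'. After: A=3 B=3 C=6 D=6 ZF=0 PC=11
Step 15: PC=11 exec 'HALT'. After: A=3 B=3 C=6 D=6 ZF=0 PC=11 HALTED

Answer: yes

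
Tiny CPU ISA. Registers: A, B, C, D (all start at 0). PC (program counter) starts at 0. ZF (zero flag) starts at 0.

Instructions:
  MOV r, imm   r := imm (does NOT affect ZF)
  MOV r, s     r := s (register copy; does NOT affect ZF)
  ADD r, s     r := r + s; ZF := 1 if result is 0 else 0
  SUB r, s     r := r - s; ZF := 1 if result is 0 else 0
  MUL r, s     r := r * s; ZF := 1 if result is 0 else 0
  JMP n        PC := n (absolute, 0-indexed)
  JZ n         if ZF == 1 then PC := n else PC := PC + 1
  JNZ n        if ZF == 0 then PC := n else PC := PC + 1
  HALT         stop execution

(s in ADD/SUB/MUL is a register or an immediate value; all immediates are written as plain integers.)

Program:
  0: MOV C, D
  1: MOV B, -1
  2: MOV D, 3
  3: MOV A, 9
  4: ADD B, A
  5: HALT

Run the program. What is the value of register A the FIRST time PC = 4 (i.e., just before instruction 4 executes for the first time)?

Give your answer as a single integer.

Step 1: PC=0 exec 'MOV C, D'. After: A=0 B=0 C=0 D=0 ZF=0 PC=1
Step 2: PC=1 exec 'MOV B, -1'. After: A=0 B=-1 C=0 D=0 ZF=0 PC=2
Step 3: PC=2 exec 'MOV D, 3'. After: A=0 B=-1 C=0 D=3 ZF=0 PC=3
Step 4: PC=3 exec 'MOV A, 9'. After: A=9 B=-1 C=0 D=3 ZF=0 PC=4
First time PC=4: A=9

9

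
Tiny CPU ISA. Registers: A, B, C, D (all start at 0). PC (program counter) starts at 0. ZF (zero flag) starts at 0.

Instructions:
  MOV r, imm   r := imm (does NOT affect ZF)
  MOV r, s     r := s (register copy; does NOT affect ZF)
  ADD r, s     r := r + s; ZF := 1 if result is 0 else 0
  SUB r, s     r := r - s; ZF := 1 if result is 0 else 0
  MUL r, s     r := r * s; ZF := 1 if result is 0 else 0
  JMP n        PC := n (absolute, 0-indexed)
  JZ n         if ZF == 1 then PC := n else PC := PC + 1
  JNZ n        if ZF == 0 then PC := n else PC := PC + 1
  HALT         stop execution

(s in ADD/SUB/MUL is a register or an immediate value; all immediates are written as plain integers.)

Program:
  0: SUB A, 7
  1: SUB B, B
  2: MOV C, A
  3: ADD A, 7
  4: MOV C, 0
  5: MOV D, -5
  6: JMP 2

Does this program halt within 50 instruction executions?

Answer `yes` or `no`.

Answer: no

Derivation:
Step 1: PC=0 exec 'SUB A, 7'. After: A=-7 B=0 C=0 D=0 ZF=0 PC=1
Step 2: PC=1 exec 'SUB B, B'. After: A=-7 B=0 C=0 D=0 ZF=1 PC=2
Step 3: PC=2 exec 'MOV C, A'. After: A=-7 B=0 C=-7 D=0 ZF=1 PC=3
Step 4: PC=3 exec 'ADD A, 7'. After: A=0 B=0 C=-7 D=0 ZF=1 PC=4
Step 5: PC=4 exec 'MOV C, 0'. After: A=0 B=0 C=0 D=0 ZF=1 PC=5
Step 6: PC=5 exec 'MOV D, -5'. After: A=0 B=0 C=0 D=-5 ZF=1 PC=6
Step 7: PC=6 exec 'JMP 2'. After: A=0 B=0 C=0 D=-5 ZF=1 PC=2
Step 8: PC=2 exec 'MOV C, A'. After: A=0 B=0 C=0 D=-5 ZF=1 PC=3
Step 9: PC=3 exec 'ADD A, 7'. After: A=7 B=0 C=0 D=-5 ZF=0 PC=4
Step 10: PC=4 exec 'MOV C, 0'. After: A=7 B=0 C=0 D=-5 ZF=0 PC=5
Step 11: PC=5 exec 'MOV D, -5'. After: A=7 B=0 C=0 D=-5 ZF=0 PC=6
Step 12: PC=6 exec 'JMP 2'. After: A=7 B=0 C=0 D=-5 ZF=0 PC=2
Step 13: PC=2 exec 'MOV C, A'. After: A=7 B=0 C=7 D=-5 ZF=0 PC=3
Step 14: PC=3 exec 'ADD A, 7'. After: A=14 B=0 C=7 D=-5 ZF=0 PC=4
Step 15: PC=4 exec 'MOV C, 0'. After: A=14 B=0 C=0 D=-5 ZF=0 PC=5
After 50 steps: not halted. PC revisits the same instructions with no path to HALT; will never halt.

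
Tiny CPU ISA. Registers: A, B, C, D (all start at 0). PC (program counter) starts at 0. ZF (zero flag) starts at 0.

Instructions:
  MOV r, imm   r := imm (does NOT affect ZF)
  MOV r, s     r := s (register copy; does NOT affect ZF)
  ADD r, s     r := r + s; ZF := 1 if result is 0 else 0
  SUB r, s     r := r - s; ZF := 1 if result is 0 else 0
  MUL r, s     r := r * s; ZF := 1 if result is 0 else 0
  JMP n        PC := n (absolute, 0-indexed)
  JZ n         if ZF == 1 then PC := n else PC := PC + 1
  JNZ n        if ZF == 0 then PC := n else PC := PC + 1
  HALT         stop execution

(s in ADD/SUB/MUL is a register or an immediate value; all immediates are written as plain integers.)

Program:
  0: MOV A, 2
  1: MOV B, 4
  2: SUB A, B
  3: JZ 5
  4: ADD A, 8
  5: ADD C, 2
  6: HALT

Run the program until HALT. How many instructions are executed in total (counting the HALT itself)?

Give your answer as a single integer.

Answer: 7

Derivation:
Step 1: PC=0 exec 'MOV A, 2'. After: A=2 B=0 C=0 D=0 ZF=0 PC=1
Step 2: PC=1 exec 'MOV B, 4'. After: A=2 B=4 C=0 D=0 ZF=0 PC=2
Step 3: PC=2 exec 'SUB A, B'. After: A=-2 B=4 C=0 D=0 ZF=0 PC=3
Step 4: PC=3 exec 'JZ 5'. After: A=-2 B=4 C=0 D=0 ZF=0 PC=4
Step 5: PC=4 exec 'ADD A, 8'. After: A=6 B=4 C=0 D=0 ZF=0 PC=5
Step 6: PC=5 exec 'ADD C, 2'. After: A=6 B=4 C=2 D=0 ZF=0 PC=6
Step 7: PC=6 exec 'HALT'. After: A=6 B=4 C=2 D=0 ZF=0 PC=6 HALTED
Total instructions executed: 7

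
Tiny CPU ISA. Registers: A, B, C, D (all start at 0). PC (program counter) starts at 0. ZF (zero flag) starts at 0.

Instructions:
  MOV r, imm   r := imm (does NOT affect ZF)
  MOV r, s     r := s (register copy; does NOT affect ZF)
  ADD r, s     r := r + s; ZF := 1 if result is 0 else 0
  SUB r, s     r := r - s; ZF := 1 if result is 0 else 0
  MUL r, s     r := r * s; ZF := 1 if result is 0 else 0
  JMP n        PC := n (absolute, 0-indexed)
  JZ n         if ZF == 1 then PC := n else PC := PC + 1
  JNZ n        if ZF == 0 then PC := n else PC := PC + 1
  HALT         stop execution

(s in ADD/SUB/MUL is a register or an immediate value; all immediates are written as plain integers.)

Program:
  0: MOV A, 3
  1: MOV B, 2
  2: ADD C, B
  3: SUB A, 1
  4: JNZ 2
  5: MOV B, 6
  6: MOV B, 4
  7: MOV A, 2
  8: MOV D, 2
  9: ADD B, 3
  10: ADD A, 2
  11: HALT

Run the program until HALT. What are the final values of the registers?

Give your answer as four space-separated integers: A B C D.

Step 1: PC=0 exec 'MOV A, 3'. After: A=3 B=0 C=0 D=0 ZF=0 PC=1
Step 2: PC=1 exec 'MOV B, 2'. After: A=3 B=2 C=0 D=0 ZF=0 PC=2
Step 3: PC=2 exec 'ADD C, B'. After: A=3 B=2 C=2 D=0 ZF=0 PC=3
Step 4: PC=3 exec 'SUB A, 1'. After: A=2 B=2 C=2 D=0 ZF=0 PC=4
Step 5: PC=4 exec 'JNZ 2'. After: A=2 B=2 C=2 D=0 ZF=0 PC=2
Step 6: PC=2 exec 'ADD C, B'. After: A=2 B=2 C=4 D=0 ZF=0 PC=3
Step 7: PC=3 exec 'SUB A, 1'. After: A=1 B=2 C=4 D=0 ZF=0 PC=4
Step 8: PC=4 exec 'JNZ 2'. After: A=1 B=2 C=4 D=0 ZF=0 PC=2
Step 9: PC=2 exec 'ADD C, B'. After: A=1 B=2 C=6 D=0 ZF=0 PC=3
Step 10: PC=3 exec 'SUB A, 1'. After: A=0 B=2 C=6 D=0 ZF=1 PC=4
Step 11: PC=4 exec 'JNZ 2'. After: A=0 B=2 C=6 D=0 ZF=1 PC=5
Step 12: PC=5 exec 'MOV B, 6'. After: A=0 B=6 C=6 D=0 ZF=1 PC=6
Step 13: PC=6 exec 'MOV B, 4'. After: A=0 B=4 C=6 D=0 ZF=1 PC=7
Step 14: PC=7 exec 'MOV A, 2'. After: A=2 B=4 C=6 D=0 ZF=1 PC=8
Step 15: PC=8 exec 'MOV D, 2'. After: A=2 B=4 C=6 D=2 ZF=1 PC=9
Step 16: PC=9 exec 'ADD B, 3'. After: A=2 B=7 C=6 D=2 ZF=0 PC=10
Step 17: PC=10 exec 'ADD A, 2'. After: A=4 B=7 C=6 D=2 ZF=0 PC=11
Step 18: PC=11 exec 'HALT'. After: A=4 B=7 C=6 D=2 ZF=0 PC=11 HALTED

Answer: 4 7 6 2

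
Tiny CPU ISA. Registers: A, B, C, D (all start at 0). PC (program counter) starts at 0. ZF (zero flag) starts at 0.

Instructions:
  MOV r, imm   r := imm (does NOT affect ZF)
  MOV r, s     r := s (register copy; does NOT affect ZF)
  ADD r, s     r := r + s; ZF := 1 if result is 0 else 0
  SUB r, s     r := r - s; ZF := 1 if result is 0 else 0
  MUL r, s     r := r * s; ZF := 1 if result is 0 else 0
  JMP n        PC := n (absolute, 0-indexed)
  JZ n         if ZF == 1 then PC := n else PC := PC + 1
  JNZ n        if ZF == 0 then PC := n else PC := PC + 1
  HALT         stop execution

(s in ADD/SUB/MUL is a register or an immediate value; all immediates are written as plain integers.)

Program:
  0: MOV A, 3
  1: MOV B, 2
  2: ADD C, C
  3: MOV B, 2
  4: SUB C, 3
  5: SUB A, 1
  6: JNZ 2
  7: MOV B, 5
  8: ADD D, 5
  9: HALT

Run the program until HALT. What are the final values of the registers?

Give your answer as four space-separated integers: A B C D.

Answer: 0 5 -21 5

Derivation:
Step 1: PC=0 exec 'MOV A, 3'. After: A=3 B=0 C=0 D=0 ZF=0 PC=1
Step 2: PC=1 exec 'MOV B, 2'. After: A=3 B=2 C=0 D=0 ZF=0 PC=2
Step 3: PC=2 exec 'ADD C, C'. After: A=3 B=2 C=0 D=0 ZF=1 PC=3
Step 4: PC=3 exec 'MOV B, 2'. After: A=3 B=2 C=0 D=0 ZF=1 PC=4
Step 5: PC=4 exec 'SUB C, 3'. After: A=3 B=2 C=-3 D=0 ZF=0 PC=5
Step 6: PC=5 exec 'SUB A, 1'. After: A=2 B=2 C=-3 D=0 ZF=0 PC=6
Step 7: PC=6 exec 'JNZ 2'. After: A=2 B=2 C=-3 D=0 ZF=0 PC=2
Step 8: PC=2 exec 'ADD C, C'. After: A=2 B=2 C=-6 D=0 ZF=0 PC=3
Step 9: PC=3 exec 'MOV B, 2'. After: A=2 B=2 C=-6 D=0 ZF=0 PC=4
Step 10: PC=4 exec 'SUB C, 3'. After: A=2 B=2 C=-9 D=0 ZF=0 PC=5
Step 11: PC=5 exec 'SUB A, 1'. After: A=1 B=2 C=-9 D=0 ZF=0 PC=6
Step 12: PC=6 exec 'JNZ 2'. After: A=1 B=2 C=-9 D=0 ZF=0 PC=2
Step 13: PC=2 exec 'ADD C, C'. After: A=1 B=2 C=-18 D=0 ZF=0 PC=3
Step 14: PC=3 exec 'MOV B, 2'. After: A=1 B=2 C=-18 D=0 ZF=0 PC=4
Step 15: PC=4 exec 'SUB C, 3'. After: A=1 B=2 C=-21 D=0 ZF=0 PC=5
Step 16: PC=5 exec 'SUB A, 1'. After: A=0 B=2 C=-21 D=0 ZF=1 PC=6
Step 17: PC=6 exec 'JNZ 2'. After: A=0 B=2 C=-21 D=0 ZF=1 PC=7
Step 18: PC=7 exec 'MOV B, 5'. After: A=0 B=5 C=-21 D=0 ZF=1 PC=8
Step 19: PC=8 exec 'ADD D, 5'. After: A=0 B=5 C=-21 D=5 ZF=0 PC=9
Step 20: PC=9 exec 'HALT'. After: A=0 B=5 C=-21 D=5 ZF=0 PC=9 HALTED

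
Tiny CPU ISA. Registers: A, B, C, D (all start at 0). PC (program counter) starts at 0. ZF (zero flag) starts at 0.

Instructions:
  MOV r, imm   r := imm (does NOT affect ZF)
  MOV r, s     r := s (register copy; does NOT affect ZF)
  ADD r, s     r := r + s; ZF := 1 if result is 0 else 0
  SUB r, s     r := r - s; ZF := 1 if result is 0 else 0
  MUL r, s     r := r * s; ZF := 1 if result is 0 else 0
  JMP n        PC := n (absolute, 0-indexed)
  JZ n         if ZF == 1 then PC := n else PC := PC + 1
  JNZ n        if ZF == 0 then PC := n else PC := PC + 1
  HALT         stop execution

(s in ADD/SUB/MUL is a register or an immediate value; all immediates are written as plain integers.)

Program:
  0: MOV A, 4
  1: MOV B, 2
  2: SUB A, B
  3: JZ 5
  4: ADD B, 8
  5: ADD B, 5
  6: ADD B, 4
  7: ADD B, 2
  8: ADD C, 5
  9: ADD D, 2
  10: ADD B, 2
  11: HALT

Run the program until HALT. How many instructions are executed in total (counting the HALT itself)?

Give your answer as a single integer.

Step 1: PC=0 exec 'MOV A, 4'. After: A=4 B=0 C=0 D=0 ZF=0 PC=1
Step 2: PC=1 exec 'MOV B, 2'. After: A=4 B=2 C=0 D=0 ZF=0 PC=2
Step 3: PC=2 exec 'SUB A, B'. After: A=2 B=2 C=0 D=0 ZF=0 PC=3
Step 4: PC=3 exec 'JZ 5'. After: A=2 B=2 C=0 D=0 ZF=0 PC=4
Step 5: PC=4 exec 'ADD B, 8'. After: A=2 B=10 C=0 D=0 ZF=0 PC=5
Step 6: PC=5 exec 'ADD B, 5'. After: A=2 B=15 C=0 D=0 ZF=0 PC=6
Step 7: PC=6 exec 'ADD B, 4'. After: A=2 B=19 C=0 D=0 ZF=0 PC=7
Step 8: PC=7 exec 'ADD B, 2'. After: A=2 B=21 C=0 D=0 ZF=0 PC=8
Step 9: PC=8 exec 'ADD C, 5'. After: A=2 B=21 C=5 D=0 ZF=0 PC=9
Step 10: PC=9 exec 'ADD D, 2'. After: A=2 B=21 C=5 D=2 ZF=0 PC=10
Step 11: PC=10 exec 'ADD B, 2'. After: A=2 B=23 C=5 D=2 ZF=0 PC=11
Step 12: PC=11 exec 'HALT'. After: A=2 B=23 C=5 D=2 ZF=0 PC=11 HALTED
Total instructions executed: 12

Answer: 12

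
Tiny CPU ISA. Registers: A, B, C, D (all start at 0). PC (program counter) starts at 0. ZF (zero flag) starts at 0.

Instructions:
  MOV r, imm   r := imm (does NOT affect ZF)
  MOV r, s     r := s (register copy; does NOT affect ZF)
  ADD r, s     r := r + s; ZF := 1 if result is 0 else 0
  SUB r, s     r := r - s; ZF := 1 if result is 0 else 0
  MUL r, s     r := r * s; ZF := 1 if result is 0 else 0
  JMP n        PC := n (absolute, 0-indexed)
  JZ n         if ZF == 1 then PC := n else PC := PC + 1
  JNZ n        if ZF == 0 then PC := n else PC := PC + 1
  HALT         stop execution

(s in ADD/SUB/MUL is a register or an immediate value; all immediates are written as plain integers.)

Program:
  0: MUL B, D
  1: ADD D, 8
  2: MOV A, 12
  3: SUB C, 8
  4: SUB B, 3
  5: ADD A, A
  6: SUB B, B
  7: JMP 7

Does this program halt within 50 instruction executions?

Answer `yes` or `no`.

Step 1: PC=0 exec 'MUL B, D'. After: A=0 B=0 C=0 D=0 ZF=1 PC=1
Step 2: PC=1 exec 'ADD D, 8'. After: A=0 B=0 C=0 D=8 ZF=0 PC=2
Step 3: PC=2 exec 'MOV A, 12'. After: A=12 B=0 C=0 D=8 ZF=0 PC=3
Step 4: PC=3 exec 'SUB C, 8'. After: A=12 B=0 C=-8 D=8 ZF=0 PC=4
Step 5: PC=4 exec 'SUB B, 3'. After: A=12 B=-3 C=-8 D=8 ZF=0 PC=5
Step 6: PC=5 exec 'ADD A, A'. After: A=24 B=-3 C=-8 D=8 ZF=0 PC=6
Step 7: PC=6 exec 'SUB B, B'. After: A=24 B=0 C=-8 D=8 ZF=1 PC=7
Step 8: PC=7 exec 'JMP 7'. After: A=24 B=0 C=-8 D=8 ZF=1 PC=7
State after step 8 equals state after step 7: the program is in a cycle of length 1 and will never halt.

Answer: no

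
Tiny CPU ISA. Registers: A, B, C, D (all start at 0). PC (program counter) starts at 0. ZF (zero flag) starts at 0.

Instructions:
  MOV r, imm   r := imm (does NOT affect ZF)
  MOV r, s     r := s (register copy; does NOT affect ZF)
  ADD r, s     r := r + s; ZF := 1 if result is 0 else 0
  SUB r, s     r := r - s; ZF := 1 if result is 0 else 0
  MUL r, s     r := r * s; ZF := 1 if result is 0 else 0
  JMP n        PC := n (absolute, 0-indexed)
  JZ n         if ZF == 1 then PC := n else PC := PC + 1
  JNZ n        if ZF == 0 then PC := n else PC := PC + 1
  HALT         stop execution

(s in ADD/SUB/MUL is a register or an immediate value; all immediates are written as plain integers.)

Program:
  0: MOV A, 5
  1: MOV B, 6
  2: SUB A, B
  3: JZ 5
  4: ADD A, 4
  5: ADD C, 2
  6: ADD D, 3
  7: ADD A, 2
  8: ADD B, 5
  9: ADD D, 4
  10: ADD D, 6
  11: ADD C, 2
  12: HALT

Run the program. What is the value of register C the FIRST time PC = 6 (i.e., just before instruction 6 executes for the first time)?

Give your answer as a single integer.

Step 1: PC=0 exec 'MOV A, 5'. After: A=5 B=0 C=0 D=0 ZF=0 PC=1
Step 2: PC=1 exec 'MOV B, 6'. After: A=5 B=6 C=0 D=0 ZF=0 PC=2
Step 3: PC=2 exec 'SUB A, B'. After: A=-1 B=6 C=0 D=0 ZF=0 PC=3
Step 4: PC=3 exec 'JZ 5'. After: A=-1 B=6 C=0 D=0 ZF=0 PC=4
Step 5: PC=4 exec 'ADD A, 4'. After: A=3 B=6 C=0 D=0 ZF=0 PC=5
Step 6: PC=5 exec 'ADD C, 2'. After: A=3 B=6 C=2 D=0 ZF=0 PC=6
First time PC=6: C=2

2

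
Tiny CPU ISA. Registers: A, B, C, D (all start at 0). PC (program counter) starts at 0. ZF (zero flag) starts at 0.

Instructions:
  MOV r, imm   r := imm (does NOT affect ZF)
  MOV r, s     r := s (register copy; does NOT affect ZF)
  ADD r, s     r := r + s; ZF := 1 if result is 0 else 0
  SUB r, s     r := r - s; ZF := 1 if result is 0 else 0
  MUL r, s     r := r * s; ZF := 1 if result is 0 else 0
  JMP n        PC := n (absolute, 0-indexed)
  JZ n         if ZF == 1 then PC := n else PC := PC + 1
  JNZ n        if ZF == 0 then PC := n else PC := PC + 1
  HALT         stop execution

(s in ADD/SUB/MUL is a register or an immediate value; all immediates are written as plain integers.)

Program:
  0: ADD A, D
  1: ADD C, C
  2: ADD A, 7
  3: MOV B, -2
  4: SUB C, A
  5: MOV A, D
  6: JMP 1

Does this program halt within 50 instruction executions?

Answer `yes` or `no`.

Answer: no

Derivation:
Step 1: PC=0 exec 'ADD A, D'. After: A=0 B=0 C=0 D=0 ZF=1 PC=1
Step 2: PC=1 exec 'ADD C, C'. After: A=0 B=0 C=0 D=0 ZF=1 PC=2
Step 3: PC=2 exec 'ADD A, 7'. After: A=7 B=0 C=0 D=0 ZF=0 PC=3
Step 4: PC=3 exec 'MOV B, -2'. After: A=7 B=-2 C=0 D=0 ZF=0 PC=4
Step 5: PC=4 exec 'SUB C, A'. After: A=7 B=-2 C=-7 D=0 ZF=0 PC=5
Step 6: PC=5 exec 'MOV A, D'. After: A=0 B=-2 C=-7 D=0 ZF=0 PC=6
Step 7: PC=6 exec 'JMP 1'. After: A=0 B=-2 C=-7 D=0 ZF=0 PC=1
Step 8: PC=1 exec 'ADD C, C'. After: A=0 B=-2 C=-14 D=0 ZF=0 PC=2
Step 9: PC=2 exec 'ADD A, 7'. After: A=7 B=-2 C=-14 D=0 ZF=0 PC=3
Step 10: PC=3 exec 'MOV B, -2'. After: A=7 B=-2 C=-14 D=0 ZF=0 PC=4
Step 11: PC=4 exec 'SUB C, A'. After: A=7 B=-2 C=-21 D=0 ZF=0 PC=5
Step 12: PC=5 exec 'MOV A, D'. After: A=0 B=-2 C=-21 D=0 ZF=0 PC=6
Step 13: PC=6 exec 'JMP 1'. After: A=0 B=-2 C=-21 D=0 ZF=0 PC=1
Step 14: PC=1 exec 'ADD C, C'. After: A=0 B=-2 C=-42 D=0 ZF=0 PC=2
Step 15: PC=2 exec 'ADD A, 7'. After: A=7 B=-2 C=-42 D=0 ZF=0 PC=3
After 50 steps: not halted. PC revisits the same instructions with no path to HALT; will never halt.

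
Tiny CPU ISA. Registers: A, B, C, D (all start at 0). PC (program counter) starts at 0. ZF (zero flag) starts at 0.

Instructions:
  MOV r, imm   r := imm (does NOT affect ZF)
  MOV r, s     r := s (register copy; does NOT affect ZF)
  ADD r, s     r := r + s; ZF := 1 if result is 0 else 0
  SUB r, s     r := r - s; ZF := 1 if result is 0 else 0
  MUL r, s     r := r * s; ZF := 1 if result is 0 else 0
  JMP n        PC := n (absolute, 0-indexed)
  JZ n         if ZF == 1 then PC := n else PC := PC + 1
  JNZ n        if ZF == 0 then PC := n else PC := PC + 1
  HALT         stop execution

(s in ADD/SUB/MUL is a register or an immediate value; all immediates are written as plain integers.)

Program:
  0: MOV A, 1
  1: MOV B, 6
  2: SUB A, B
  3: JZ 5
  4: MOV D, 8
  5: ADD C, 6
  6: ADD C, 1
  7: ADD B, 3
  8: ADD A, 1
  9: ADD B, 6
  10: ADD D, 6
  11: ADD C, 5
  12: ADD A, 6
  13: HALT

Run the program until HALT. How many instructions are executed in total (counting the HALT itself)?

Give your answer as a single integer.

Step 1: PC=0 exec 'MOV A, 1'. After: A=1 B=0 C=0 D=0 ZF=0 PC=1
Step 2: PC=1 exec 'MOV B, 6'. After: A=1 B=6 C=0 D=0 ZF=0 PC=2
Step 3: PC=2 exec 'SUB A, B'. After: A=-5 B=6 C=0 D=0 ZF=0 PC=3
Step 4: PC=3 exec 'JZ 5'. After: A=-5 B=6 C=0 D=0 ZF=0 PC=4
Step 5: PC=4 exec 'MOV D, 8'. After: A=-5 B=6 C=0 D=8 ZF=0 PC=5
Step 6: PC=5 exec 'ADD C, 6'. After: A=-5 B=6 C=6 D=8 ZF=0 PC=6
Step 7: PC=6 exec 'ADD C, 1'. After: A=-5 B=6 C=7 D=8 ZF=0 PC=7
Step 8: PC=7 exec 'ADD B, 3'. After: A=-5 B=9 C=7 D=8 ZF=0 PC=8
Step 9: PC=8 exec 'ADD A, 1'. After: A=-4 B=9 C=7 D=8 ZF=0 PC=9
Step 10: PC=9 exec 'ADD B, 6'. After: A=-4 B=15 C=7 D=8 ZF=0 PC=10
Step 11: PC=10 exec 'ADD D, 6'. After: A=-4 B=15 C=7 D=14 ZF=0 PC=11
Step 12: PC=11 exec 'ADD C, 5'. After: A=-4 B=15 C=12 D=14 ZF=0 PC=12
Step 13: PC=12 exec 'ADD A, 6'. After: A=2 B=15 C=12 D=14 ZF=0 PC=13
Step 14: PC=13 exec 'HALT'. After: A=2 B=15 C=12 D=14 ZF=0 PC=13 HALTED
Total instructions executed: 14

Answer: 14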